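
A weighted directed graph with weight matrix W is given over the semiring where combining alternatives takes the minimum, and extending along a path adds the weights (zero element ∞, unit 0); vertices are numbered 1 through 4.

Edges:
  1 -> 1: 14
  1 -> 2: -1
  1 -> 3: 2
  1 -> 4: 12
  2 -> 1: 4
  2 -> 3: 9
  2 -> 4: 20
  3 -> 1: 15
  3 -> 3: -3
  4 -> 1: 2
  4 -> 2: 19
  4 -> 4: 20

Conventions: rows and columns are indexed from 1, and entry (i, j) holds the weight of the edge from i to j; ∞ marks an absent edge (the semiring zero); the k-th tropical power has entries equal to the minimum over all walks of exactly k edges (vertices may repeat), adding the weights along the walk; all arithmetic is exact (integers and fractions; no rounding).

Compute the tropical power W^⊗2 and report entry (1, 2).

W^⊗2:
  [3, 13, -1, 19]
  [18, 3, 6, 16]
  [12, 14, -6, 27]
  [16, 1, 4, 14]
Key observation: the optimum is the walk 1->1->2, with weight 14 + (-1) = 13.
Optimal value attained by: walk 1->1->2.
Answer: (W^⊗2)[1][2] = 13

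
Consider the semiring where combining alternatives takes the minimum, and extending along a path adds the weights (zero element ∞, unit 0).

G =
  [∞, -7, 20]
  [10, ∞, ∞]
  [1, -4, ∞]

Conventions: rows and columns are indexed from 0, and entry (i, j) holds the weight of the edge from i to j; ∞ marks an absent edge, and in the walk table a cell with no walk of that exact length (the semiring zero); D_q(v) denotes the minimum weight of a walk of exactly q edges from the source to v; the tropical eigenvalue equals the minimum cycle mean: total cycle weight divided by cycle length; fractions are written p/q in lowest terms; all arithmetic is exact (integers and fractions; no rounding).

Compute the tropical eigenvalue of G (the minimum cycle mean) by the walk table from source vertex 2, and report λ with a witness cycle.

q=0: [∞, ∞, 0]
q=1: [1, -4, ∞]
q=2: [6, -6, 21]
q=3: [4, -1, 26]
Optimal cycle mean attained by: cycle 0->1->0, total (-7) + 10, length 2.
Answer: λ = 3/2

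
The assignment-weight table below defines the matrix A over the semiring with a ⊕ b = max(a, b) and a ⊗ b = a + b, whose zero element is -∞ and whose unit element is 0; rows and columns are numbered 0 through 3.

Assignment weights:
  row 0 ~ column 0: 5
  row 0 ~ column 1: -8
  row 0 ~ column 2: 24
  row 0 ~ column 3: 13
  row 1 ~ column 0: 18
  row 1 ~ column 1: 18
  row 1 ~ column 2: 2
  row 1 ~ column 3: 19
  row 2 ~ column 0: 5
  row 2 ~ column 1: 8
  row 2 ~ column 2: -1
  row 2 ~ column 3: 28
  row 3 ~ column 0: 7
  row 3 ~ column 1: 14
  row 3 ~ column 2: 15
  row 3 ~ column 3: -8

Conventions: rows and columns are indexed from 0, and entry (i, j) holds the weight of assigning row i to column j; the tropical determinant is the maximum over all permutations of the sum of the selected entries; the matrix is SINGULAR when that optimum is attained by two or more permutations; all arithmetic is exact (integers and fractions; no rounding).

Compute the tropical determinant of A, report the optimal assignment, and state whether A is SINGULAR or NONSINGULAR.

σ = (0, 1, 2, 3): 5 + 18 + (-1) + (-8) = 14
σ = (0, 1, 3, 2): 5 + 18 + 28 + 15 = 66
σ = (0, 2, 1, 3): 5 + 2 + 8 + (-8) = 7
σ = (0, 2, 3, 1): 5 + 2 + 28 + 14 = 49
σ = (0, 3, 1, 2): 5 + 19 + 8 + 15 = 47
σ = (0, 3, 2, 1): 5 + 19 + (-1) + 14 = 37
σ = (1, 0, 2, 3): (-8) + 18 + (-1) + (-8) = 1
σ = (1, 0, 3, 2): (-8) + 18 + 28 + 15 = 53
σ = (1, 2, 0, 3): (-8) + 2 + 5 + (-8) = -9
σ = (1, 2, 3, 0): (-8) + 2 + 28 + 7 = 29
σ = (1, 3, 0, 2): (-8) + 19 + 5 + 15 = 31
σ = (1, 3, 2, 0): (-8) + 19 + (-1) + 7 = 17
σ = (2, 0, 1, 3): 24 + 18 + 8 + (-8) = 42
σ = (2, 0, 3, 1): 24 + 18 + 28 + 14 = 84
σ = (2, 1, 0, 3): 24 + 18 + 5 + (-8) = 39
σ = (2, 1, 3, 0): 24 + 18 + 28 + 7 = 77
σ = (2, 3, 0, 1): 24 + 19 + 5 + 14 = 62
σ = (2, 3, 1, 0): 24 + 19 + 8 + 7 = 58
σ = (3, 0, 1, 2): 13 + 18 + 8 + 15 = 54
σ = (3, 0, 2, 1): 13 + 18 + (-1) + 14 = 44
σ = (3, 1, 0, 2): 13 + 18 + 5 + 15 = 51
σ = (3, 1, 2, 0): 13 + 18 + (-1) + 7 = 37
σ = (3, 2, 0, 1): 13 + 2 + 5 + 14 = 34
σ = (3, 2, 1, 0): 13 + 2 + 8 + 7 = 30
Optimal value attained by: σ = (2, 0, 3, 1).
Answer: det⊕(A) = 84; verdict: NONSINGULAR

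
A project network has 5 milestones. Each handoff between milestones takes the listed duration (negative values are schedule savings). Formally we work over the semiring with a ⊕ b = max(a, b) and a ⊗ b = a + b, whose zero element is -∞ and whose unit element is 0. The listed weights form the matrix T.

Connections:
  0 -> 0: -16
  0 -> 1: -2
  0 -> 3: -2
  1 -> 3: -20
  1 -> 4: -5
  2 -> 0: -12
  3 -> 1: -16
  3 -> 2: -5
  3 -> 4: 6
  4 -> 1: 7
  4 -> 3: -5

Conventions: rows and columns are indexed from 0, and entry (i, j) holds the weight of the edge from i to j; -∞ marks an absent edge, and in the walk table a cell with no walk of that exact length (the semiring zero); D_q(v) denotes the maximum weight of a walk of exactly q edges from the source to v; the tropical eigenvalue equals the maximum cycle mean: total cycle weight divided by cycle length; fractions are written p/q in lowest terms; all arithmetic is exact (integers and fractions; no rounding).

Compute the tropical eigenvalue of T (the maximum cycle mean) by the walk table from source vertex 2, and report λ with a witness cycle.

q=0: [-∞, -∞, 0, -∞, -∞]
q=1: [-12, -∞, -∞, -∞, -∞]
q=2: [-28, -14, -∞, -14, -∞]
q=3: [-44, -30, -19, -30, -8]
q=4: [-31, -1, -35, -13, -24]
q=5: [-47, -17, -18, -21, -6]
Optimal cycle mean attained by: cycle 1->4->1, total (-5) + 7, length 2.
Answer: λ = 1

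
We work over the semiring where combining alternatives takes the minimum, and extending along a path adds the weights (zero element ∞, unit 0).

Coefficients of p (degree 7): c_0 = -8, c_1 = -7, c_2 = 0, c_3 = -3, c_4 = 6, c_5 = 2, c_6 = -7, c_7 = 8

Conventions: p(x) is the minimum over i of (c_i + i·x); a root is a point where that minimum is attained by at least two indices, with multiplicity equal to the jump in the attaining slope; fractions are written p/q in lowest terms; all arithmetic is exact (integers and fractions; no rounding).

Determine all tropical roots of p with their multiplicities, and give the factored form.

hull edge (i=0, c=-8) to (i=6, c=-7): slope 1/6, span 6
hull edge (i=6, c=-7) to (i=7, c=8): slope 15, span 1
Factored form: p(x) = 8 ⊗ (x ⊕ (-15)) ⊗ (x ⊕ (-1/6)) ⊗ (x ⊕ (-1/6)) ⊗ (x ⊕ (-1/6)) ⊗ (x ⊕ (-1/6)) ⊗ (x ⊕ (-1/6)) ⊗ (x ⊕ (-1/6))
Answer: roots = -15 (mult 1), -1/6 (mult 6)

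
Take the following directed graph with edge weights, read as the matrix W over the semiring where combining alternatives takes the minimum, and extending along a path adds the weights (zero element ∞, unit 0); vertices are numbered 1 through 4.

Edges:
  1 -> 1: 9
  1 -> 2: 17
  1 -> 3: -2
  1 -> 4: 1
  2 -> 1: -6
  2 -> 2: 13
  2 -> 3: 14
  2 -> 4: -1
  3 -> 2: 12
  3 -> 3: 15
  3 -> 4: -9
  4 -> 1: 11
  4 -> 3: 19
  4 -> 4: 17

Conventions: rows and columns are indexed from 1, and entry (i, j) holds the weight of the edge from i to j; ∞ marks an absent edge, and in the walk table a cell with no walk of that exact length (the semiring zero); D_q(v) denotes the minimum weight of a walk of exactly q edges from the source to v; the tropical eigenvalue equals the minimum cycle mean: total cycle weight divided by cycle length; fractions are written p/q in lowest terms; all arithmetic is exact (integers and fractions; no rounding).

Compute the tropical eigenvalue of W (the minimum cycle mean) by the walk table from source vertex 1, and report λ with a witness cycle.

q=0: [0, ∞, ∞, ∞]
q=1: [9, 17, -2, 1]
q=2: [11, 10, 7, -11]
q=3: [0, 19, 8, -2]
q=4: [9, 17, -2, -1]
Optimal cycle mean attained by: cycle 1->3->4->1, total (-2) + (-9) + 11, length 3.
Answer: λ = 0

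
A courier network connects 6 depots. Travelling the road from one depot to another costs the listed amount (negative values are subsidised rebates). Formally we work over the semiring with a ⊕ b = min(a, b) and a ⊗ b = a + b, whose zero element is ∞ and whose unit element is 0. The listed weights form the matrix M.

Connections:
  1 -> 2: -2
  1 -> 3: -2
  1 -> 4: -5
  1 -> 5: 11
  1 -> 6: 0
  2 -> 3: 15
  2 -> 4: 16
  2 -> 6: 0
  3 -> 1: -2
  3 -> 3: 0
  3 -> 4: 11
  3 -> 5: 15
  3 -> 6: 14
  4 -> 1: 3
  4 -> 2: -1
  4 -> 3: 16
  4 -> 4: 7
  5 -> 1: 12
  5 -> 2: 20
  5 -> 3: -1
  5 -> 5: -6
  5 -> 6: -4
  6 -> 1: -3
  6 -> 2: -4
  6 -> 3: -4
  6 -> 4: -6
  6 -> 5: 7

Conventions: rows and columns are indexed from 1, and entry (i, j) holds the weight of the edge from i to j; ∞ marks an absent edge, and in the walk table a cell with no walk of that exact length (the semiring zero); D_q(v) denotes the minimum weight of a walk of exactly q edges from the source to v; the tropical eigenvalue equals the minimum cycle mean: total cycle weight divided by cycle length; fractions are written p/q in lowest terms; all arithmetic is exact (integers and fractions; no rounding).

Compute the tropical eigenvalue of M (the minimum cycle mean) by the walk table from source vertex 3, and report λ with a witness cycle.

q=0: [∞, ∞, 0, ∞, ∞, ∞]
q=1: [-2, ∞, 0, 11, 15, 14]
q=2: [-2, -4, -4, -7, 9, -2]
q=3: [-6, -8, -6, -8, 3, -4]
q=4: [-8, -9, -8, -11, -3, -8]
q=5: [-11, -12, -12, -14, -9, -9]
q=6: [-14, -15, -13, -16, -15, -13]
Optimal cycle mean attained by: cycle 5->5, total (-6), length 1.
Answer: λ = -6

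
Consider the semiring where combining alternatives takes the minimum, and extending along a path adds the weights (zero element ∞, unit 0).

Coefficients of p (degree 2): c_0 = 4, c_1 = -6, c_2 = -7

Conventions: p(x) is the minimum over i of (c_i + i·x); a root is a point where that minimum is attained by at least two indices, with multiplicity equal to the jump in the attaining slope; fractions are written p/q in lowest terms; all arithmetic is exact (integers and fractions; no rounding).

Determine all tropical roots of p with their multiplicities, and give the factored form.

hull edge (i=0, c=4) to (i=1, c=-6): slope -10, span 1
hull edge (i=1, c=-6) to (i=2, c=-7): slope -1, span 1
Factored form: p(x) = -7 ⊗ (x ⊕ 1) ⊗ (x ⊕ 10)
Answer: roots = 1 (mult 1), 10 (mult 1)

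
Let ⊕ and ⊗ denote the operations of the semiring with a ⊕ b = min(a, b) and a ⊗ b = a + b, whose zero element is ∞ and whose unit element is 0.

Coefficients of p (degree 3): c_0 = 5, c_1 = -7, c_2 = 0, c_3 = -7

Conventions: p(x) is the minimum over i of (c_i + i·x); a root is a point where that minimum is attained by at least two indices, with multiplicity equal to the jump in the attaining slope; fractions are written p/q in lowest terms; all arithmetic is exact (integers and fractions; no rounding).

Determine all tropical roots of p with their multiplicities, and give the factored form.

hull edge (i=0, c=5) to (i=1, c=-7): slope -12, span 1
hull edge (i=1, c=-7) to (i=3, c=-7): slope 0, span 2
Factored form: p(x) = -7 ⊗ (x ⊕ 0) ⊗ (x ⊕ 0) ⊗ (x ⊕ 12)
Answer: roots = 0 (mult 2), 12 (mult 1)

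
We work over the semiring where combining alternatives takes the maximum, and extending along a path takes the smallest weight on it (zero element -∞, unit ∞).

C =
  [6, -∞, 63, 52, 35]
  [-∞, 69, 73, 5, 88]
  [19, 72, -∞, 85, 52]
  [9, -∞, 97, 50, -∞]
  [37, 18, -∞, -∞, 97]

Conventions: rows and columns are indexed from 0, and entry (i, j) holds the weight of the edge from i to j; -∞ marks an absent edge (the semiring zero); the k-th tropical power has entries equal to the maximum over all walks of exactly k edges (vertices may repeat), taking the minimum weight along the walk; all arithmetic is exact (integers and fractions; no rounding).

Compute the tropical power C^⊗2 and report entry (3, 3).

C^⊗2:
  [35, 63, 52, 63, 52]
  [37, 72, 69, 73, 88]
  [37, 69, 85, 50, 72]
  [19, 72, 50, 85, 52]
  [37, 18, 37, 37, 97]
Key observation: the optimum is the walk 3->2->3, with weight 97 min 85 = 85.
Optimal value attained by: walk 3->2->3.
Answer: (C^⊗2)[3][3] = 85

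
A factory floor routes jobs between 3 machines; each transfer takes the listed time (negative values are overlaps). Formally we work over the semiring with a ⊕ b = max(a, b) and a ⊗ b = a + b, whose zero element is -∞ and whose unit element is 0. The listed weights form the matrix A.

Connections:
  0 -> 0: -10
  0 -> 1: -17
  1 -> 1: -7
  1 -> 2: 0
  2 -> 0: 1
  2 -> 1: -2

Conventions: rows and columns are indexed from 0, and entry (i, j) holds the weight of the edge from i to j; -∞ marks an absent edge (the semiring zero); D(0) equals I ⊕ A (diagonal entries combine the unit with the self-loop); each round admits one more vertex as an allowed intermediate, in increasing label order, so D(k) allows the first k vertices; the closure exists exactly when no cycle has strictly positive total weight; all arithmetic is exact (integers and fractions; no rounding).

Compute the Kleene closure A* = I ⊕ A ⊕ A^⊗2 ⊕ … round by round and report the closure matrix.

D(0):
  [0, -17, -∞]
  [-∞, 0, 0]
  [1, -2, 0]
D(1):
  [0, -17, -∞]
  [-∞, 0, 0]
  [1, -2, 0]
D(2):
  [0, -17, -17]
  [-∞, 0, 0]
  [1, -2, 0]
D(3):
  [0, -17, -17]
  [1, 0, 0]
  [1, -2, 0]
Answer: A* = [[0, -17, -17], [1, 0, 0], [1, -2, 0]]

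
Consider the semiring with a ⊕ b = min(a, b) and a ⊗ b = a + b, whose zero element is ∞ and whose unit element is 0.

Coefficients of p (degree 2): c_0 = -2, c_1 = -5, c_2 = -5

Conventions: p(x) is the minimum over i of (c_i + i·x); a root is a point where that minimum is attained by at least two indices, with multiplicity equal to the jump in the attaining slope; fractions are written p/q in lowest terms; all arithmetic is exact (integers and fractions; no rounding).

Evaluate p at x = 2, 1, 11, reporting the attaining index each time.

p(2) = min(-2+0·2=-2, -5+1·2=-3, -5+2·2=-1) = -3 (attained by i=1)
p(1) = min(-2+0·1=-2, -5+1·1=-4, -5+2·1=-3) = -4 (attained by i=1)
p(11) = min(-2+0·11=-2, -5+1·11=6, -5+2·11=17) = -2 (attained by i=0)
Answer: p(2) = -3; p(1) = -4; p(11) = -2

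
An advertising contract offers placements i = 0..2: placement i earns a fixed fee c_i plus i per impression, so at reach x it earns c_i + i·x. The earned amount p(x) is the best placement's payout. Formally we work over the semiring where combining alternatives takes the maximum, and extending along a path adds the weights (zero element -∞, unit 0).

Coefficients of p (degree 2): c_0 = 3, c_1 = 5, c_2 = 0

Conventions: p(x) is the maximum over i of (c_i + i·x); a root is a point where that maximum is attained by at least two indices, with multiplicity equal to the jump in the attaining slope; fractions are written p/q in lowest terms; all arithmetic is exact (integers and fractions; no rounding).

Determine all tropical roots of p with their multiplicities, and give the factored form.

hull edge (i=0, c=3) to (i=1, c=5): slope 2, span 1
hull edge (i=1, c=5) to (i=2, c=0): slope -5, span 1
Factored form: p(x) = 0 ⊗ (x ⊕ (-2)) ⊗ (x ⊕ 5)
Answer: roots = -2 (mult 1), 5 (mult 1)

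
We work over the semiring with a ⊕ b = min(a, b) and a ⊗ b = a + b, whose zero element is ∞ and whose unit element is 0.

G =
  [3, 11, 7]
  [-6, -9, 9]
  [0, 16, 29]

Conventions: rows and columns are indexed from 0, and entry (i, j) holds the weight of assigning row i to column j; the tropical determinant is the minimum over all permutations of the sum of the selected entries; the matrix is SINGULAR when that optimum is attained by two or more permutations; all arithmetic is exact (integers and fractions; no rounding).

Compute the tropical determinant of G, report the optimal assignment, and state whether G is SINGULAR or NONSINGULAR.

σ = (0, 1, 2): 3 + (-9) + 29 = 23
σ = (0, 2, 1): 3 + 9 + 16 = 28
σ = (1, 0, 2): 11 + (-6) + 29 = 34
σ = (1, 2, 0): 11 + 9 + 0 = 20
σ = (2, 0, 1): 7 + (-6) + 16 = 17
σ = (2, 1, 0): 7 + (-9) + 0 = -2
Optimal value attained by: σ = (2, 1, 0).
Answer: det⊕(G) = -2; verdict: NONSINGULAR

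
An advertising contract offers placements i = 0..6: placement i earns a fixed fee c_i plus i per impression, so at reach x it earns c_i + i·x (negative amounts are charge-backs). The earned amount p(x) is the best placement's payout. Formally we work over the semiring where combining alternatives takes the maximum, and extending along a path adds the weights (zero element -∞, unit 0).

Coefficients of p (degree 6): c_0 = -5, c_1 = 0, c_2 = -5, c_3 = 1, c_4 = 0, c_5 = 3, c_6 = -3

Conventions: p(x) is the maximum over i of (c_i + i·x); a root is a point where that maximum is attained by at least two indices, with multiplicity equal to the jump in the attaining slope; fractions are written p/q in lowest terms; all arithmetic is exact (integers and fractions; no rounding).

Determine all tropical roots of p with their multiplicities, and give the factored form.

hull edge (i=0, c=-5) to (i=1, c=0): slope 5, span 1
hull edge (i=1, c=0) to (i=5, c=3): slope 3/4, span 4
hull edge (i=5, c=3) to (i=6, c=-3): slope -6, span 1
Factored form: p(x) = -3 ⊗ (x ⊕ (-5)) ⊗ (x ⊕ (-3/4)) ⊗ (x ⊕ (-3/4)) ⊗ (x ⊕ (-3/4)) ⊗ (x ⊕ (-3/4)) ⊗ (x ⊕ 6)
Answer: roots = -5 (mult 1), -3/4 (mult 4), 6 (mult 1)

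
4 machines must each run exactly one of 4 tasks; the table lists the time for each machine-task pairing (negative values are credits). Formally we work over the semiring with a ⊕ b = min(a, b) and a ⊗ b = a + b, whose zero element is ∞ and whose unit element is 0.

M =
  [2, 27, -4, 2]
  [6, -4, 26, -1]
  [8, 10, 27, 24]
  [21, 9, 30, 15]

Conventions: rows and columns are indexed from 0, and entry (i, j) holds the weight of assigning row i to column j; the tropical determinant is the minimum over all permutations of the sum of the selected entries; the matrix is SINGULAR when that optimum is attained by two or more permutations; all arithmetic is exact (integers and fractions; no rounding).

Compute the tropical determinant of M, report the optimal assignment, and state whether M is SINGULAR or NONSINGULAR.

σ = (0, 1, 2, 3): 2 + (-4) + 27 + 15 = 40
σ = (0, 1, 3, 2): 2 + (-4) + 24 + 30 = 52
σ = (0, 2, 1, 3): 2 + 26 + 10 + 15 = 53
σ = (0, 2, 3, 1): 2 + 26 + 24 + 9 = 61
σ = (0, 3, 1, 2): 2 + (-1) + 10 + 30 = 41
σ = (0, 3, 2, 1): 2 + (-1) + 27 + 9 = 37
σ = (1, 0, 2, 3): 27 + 6 + 27 + 15 = 75
σ = (1, 0, 3, 2): 27 + 6 + 24 + 30 = 87
σ = (1, 2, 0, 3): 27 + 26 + 8 + 15 = 76
σ = (1, 2, 3, 0): 27 + 26 + 24 + 21 = 98
σ = (1, 3, 0, 2): 27 + (-1) + 8 + 30 = 64
σ = (1, 3, 2, 0): 27 + (-1) + 27 + 21 = 74
σ = (2, 0, 1, 3): (-4) + 6 + 10 + 15 = 27
σ = (2, 0, 3, 1): (-4) + 6 + 24 + 9 = 35
σ = (2, 1, 0, 3): (-4) + (-4) + 8 + 15 = 15
σ = (2, 1, 3, 0): (-4) + (-4) + 24 + 21 = 37
σ = (2, 3, 0, 1): (-4) + (-1) + 8 + 9 = 12
σ = (2, 3, 1, 0): (-4) + (-1) + 10 + 21 = 26
σ = (3, 0, 1, 2): 2 + 6 + 10 + 30 = 48
σ = (3, 0, 2, 1): 2 + 6 + 27 + 9 = 44
σ = (3, 1, 0, 2): 2 + (-4) + 8 + 30 = 36
σ = (3, 1, 2, 0): 2 + (-4) + 27 + 21 = 46
σ = (3, 2, 0, 1): 2 + 26 + 8 + 9 = 45
σ = (3, 2, 1, 0): 2 + 26 + 10 + 21 = 59
Optimal value attained by: σ = (2, 3, 0, 1).
Answer: det⊕(M) = 12; verdict: NONSINGULAR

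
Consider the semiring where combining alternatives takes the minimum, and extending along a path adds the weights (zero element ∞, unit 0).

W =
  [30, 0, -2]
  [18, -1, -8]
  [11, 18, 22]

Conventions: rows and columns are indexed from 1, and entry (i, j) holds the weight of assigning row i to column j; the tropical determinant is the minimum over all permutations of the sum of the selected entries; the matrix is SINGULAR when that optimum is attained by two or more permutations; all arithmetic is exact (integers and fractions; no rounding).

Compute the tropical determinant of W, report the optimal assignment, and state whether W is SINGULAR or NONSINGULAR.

σ = (1, 2, 3): 30 + (-1) + 22 = 51
σ = (1, 3, 2): 30 + (-8) + 18 = 40
σ = (2, 1, 3): 0 + 18 + 22 = 40
σ = (2, 3, 1): 0 + (-8) + 11 = 3
σ = (3, 1, 2): (-2) + 18 + 18 = 34
σ = (3, 2, 1): (-2) + (-1) + 11 = 8
Optimal value attained by: σ = (2, 3, 1).
Answer: det⊕(W) = 3; verdict: NONSINGULAR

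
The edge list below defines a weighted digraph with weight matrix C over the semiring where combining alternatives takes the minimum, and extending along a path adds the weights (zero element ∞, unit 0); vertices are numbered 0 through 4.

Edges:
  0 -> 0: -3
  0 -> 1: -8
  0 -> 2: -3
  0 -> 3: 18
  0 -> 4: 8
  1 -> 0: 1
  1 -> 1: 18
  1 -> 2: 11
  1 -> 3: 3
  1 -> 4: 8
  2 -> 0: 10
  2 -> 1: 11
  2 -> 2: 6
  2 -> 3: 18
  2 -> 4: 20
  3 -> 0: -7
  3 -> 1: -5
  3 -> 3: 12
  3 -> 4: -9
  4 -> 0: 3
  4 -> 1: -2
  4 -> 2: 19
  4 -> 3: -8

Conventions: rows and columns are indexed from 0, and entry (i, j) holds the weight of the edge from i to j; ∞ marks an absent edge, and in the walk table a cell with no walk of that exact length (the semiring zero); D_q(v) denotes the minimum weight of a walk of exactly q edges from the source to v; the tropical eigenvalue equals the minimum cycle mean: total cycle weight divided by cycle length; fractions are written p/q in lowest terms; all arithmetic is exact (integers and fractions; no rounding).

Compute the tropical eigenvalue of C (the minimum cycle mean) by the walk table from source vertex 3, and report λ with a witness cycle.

q=0: [∞, ∞, ∞, 0, ∞]
q=1: [-7, -5, ∞, 12, -9]
q=2: [-10, -15, -10, -17, 1]
q=3: [-24, -22, -13, -12, -26]
q=4: [-27, -32, -27, -34, -21]
q=5: [-41, -39, -30, -29, -43]
Optimal cycle mean attained by: cycle 3->4->3, total (-9) + (-8), length 2.
Answer: λ = -17/2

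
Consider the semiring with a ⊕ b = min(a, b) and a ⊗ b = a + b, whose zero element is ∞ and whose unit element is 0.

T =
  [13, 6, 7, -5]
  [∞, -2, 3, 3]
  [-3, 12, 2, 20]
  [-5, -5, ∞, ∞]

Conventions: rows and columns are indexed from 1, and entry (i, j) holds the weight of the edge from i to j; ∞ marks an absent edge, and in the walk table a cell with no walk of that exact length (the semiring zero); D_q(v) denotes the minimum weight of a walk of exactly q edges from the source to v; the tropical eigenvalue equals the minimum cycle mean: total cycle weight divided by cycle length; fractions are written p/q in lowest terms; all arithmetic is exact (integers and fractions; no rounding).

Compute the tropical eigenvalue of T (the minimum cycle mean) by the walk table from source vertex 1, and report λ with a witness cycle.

q=0: [0, ∞, ∞, ∞]
q=1: [13, 6, 7, -5]
q=2: [-10, -10, 9, 8]
q=3: [3, -12, -7, -15]
q=4: [-20, -20, -9, -9]
Optimal cycle mean attained by: cycle 1->4->1, total (-5) + (-5), length 2.
Answer: λ = -5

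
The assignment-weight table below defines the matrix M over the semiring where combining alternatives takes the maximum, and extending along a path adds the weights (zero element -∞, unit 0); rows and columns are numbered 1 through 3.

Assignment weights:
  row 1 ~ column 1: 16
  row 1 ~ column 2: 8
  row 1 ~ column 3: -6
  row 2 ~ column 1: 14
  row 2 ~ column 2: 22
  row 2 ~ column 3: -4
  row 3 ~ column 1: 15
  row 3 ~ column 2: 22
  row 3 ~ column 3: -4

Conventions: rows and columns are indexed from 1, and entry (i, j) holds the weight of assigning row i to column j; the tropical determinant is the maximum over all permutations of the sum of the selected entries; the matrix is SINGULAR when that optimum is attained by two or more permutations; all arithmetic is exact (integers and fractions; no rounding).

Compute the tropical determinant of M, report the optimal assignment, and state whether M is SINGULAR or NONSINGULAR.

σ = (1, 2, 3): 16 + 22 + (-4) = 34
σ = (1, 3, 2): 16 + (-4) + 22 = 34
σ = (2, 1, 3): 8 + 14 + (-4) = 18
σ = (2, 3, 1): 8 + (-4) + 15 = 19
σ = (3, 1, 2): (-6) + 14 + 22 = 30
σ = (3, 2, 1): (-6) + 22 + 15 = 31
Optimal value attained by: σ = (1, 2, 3).
Answer: det⊕(M) = 34; verdict: SINGULAR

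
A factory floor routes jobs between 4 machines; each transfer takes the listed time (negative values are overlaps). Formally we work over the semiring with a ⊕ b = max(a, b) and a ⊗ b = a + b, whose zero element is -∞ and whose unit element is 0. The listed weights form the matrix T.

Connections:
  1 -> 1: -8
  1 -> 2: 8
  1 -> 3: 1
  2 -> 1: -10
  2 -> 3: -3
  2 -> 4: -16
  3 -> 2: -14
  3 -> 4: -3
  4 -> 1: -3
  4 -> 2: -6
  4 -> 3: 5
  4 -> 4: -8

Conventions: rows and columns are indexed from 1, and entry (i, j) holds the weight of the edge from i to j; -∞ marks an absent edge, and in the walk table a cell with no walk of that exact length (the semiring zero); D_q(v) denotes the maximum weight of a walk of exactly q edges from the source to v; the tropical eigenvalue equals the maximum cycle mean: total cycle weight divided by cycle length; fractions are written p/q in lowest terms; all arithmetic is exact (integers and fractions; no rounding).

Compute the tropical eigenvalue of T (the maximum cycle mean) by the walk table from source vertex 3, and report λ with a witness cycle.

q=0: [-∞, -∞, 0, -∞]
q=1: [-∞, -14, -∞, -3]
q=2: [-6, -9, 2, -11]
q=3: [-14, 2, -5, -1]
q=4: [-4, -6, 4, -8]
Optimal cycle mean attained by: cycle 3->4->3, total (-3) + 5, length 2.
Answer: λ = 1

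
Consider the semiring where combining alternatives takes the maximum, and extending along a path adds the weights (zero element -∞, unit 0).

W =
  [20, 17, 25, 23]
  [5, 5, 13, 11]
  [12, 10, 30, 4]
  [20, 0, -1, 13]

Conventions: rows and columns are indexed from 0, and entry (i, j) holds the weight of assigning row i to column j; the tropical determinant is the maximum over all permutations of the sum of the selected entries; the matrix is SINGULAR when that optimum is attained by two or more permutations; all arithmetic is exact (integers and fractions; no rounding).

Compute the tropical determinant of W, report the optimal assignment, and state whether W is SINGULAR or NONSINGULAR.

σ = (0, 1, 2, 3): 20 + 5 + 30 + 13 = 68
σ = (0, 1, 3, 2): 20 + 5 + 4 + (-1) = 28
σ = (0, 2, 1, 3): 20 + 13 + 10 + 13 = 56
σ = (0, 2, 3, 1): 20 + 13 + 4 + 0 = 37
σ = (0, 3, 1, 2): 20 + 11 + 10 + (-1) = 40
σ = (0, 3, 2, 1): 20 + 11 + 30 + 0 = 61
σ = (1, 0, 2, 3): 17 + 5 + 30 + 13 = 65
σ = (1, 0, 3, 2): 17 + 5 + 4 + (-1) = 25
σ = (1, 2, 0, 3): 17 + 13 + 12 + 13 = 55
σ = (1, 2, 3, 0): 17 + 13 + 4 + 20 = 54
σ = (1, 3, 0, 2): 17 + 11 + 12 + (-1) = 39
σ = (1, 3, 2, 0): 17 + 11 + 30 + 20 = 78
σ = (2, 0, 1, 3): 25 + 5 + 10 + 13 = 53
σ = (2, 0, 3, 1): 25 + 5 + 4 + 0 = 34
σ = (2, 1, 0, 3): 25 + 5 + 12 + 13 = 55
σ = (2, 1, 3, 0): 25 + 5 + 4 + 20 = 54
σ = (2, 3, 0, 1): 25 + 11 + 12 + 0 = 48
σ = (2, 3, 1, 0): 25 + 11 + 10 + 20 = 66
σ = (3, 0, 1, 2): 23 + 5 + 10 + (-1) = 37
σ = (3, 0, 2, 1): 23 + 5 + 30 + 0 = 58
σ = (3, 1, 0, 2): 23 + 5 + 12 + (-1) = 39
σ = (3, 1, 2, 0): 23 + 5 + 30 + 20 = 78
σ = (3, 2, 0, 1): 23 + 13 + 12 + 0 = 48
σ = (3, 2, 1, 0): 23 + 13 + 10 + 20 = 66
Optimal value attained by: σ = (1, 3, 2, 0).
Answer: det⊕(W) = 78; verdict: SINGULAR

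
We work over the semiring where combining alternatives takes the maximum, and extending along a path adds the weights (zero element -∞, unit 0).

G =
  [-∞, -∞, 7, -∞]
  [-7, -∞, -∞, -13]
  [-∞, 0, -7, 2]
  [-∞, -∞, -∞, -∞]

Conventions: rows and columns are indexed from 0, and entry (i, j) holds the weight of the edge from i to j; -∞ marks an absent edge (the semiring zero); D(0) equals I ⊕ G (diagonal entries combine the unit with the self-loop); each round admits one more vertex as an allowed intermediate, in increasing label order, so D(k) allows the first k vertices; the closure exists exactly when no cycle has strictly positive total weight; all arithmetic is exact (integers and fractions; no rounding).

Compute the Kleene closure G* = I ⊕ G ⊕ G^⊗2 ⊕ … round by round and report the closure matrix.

D(0):
  [0, -∞, 7, -∞]
  [-7, 0, -∞, -13]
  [-∞, 0, 0, 2]
  [-∞, -∞, -∞, 0]
D(1):
  [0, -∞, 7, -∞]
  [-7, 0, 0, -13]
  [-∞, 0, 0, 2]
  [-∞, -∞, -∞, 0]
D(2):
  [0, -∞, 7, -∞]
  [-7, 0, 0, -13]
  [-7, 0, 0, 2]
  [-∞, -∞, -∞, 0]
D(3):
  [0, 7, 7, 9]
  [-7, 0, 0, 2]
  [-7, 0, 0, 2]
  [-∞, -∞, -∞, 0]
D(4):
  [0, 7, 7, 9]
  [-7, 0, 0, 2]
  [-7, 0, 0, 2]
  [-∞, -∞, -∞, 0]
Answer: G* = [[0, 7, 7, 9], [-7, 0, 0, 2], [-7, 0, 0, 2], [-∞, -∞, -∞, 0]]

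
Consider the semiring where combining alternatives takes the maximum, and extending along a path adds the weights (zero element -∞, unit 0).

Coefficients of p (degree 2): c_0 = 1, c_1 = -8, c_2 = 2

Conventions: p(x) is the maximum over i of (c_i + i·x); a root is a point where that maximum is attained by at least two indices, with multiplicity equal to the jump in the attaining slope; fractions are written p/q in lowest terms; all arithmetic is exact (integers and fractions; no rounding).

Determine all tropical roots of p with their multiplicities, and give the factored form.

hull edge (i=0, c=1) to (i=2, c=2): slope 1/2, span 2
Factored form: p(x) = 2 ⊗ (x ⊕ (-1/2)) ⊗ (x ⊕ (-1/2))
Answer: roots = -1/2 (mult 2)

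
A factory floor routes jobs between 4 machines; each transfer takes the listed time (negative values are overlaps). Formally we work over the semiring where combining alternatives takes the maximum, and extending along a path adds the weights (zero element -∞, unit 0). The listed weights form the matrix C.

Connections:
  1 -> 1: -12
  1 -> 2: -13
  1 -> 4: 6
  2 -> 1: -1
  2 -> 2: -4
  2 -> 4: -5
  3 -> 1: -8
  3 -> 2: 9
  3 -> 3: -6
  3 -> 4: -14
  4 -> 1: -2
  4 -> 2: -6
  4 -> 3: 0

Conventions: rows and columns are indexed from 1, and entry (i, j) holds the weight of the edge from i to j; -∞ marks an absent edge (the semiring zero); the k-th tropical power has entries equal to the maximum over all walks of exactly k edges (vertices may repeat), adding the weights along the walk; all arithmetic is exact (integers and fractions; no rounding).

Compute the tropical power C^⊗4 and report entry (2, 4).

C^⊗2:
  [4, 0, 6, -6]
  [-5, -8, -5, 5]
  [8, 5, -12, 4]
  [-7, 9, -6, 4]
C^⊗3:
  [-1, 15, 0, 10]
  [3, 4, 5, 1]
  [4, 1, 4, 14]
  [8, 5, 4, 4]
C^⊗4:
  [14, 11, 10, 10]
  [3, 14, 1, 9]
  [12, 13, 14, 10]
  [4, 13, 4, 14]
Key observation: the optimum is the walk 2->1->4->1->4, with weight (-1) + 6 + (-2) + 6 = 9.
Optimal value attained by: walk 2->1->4->1->4.
Answer: (C^⊗4)[2][4] = 9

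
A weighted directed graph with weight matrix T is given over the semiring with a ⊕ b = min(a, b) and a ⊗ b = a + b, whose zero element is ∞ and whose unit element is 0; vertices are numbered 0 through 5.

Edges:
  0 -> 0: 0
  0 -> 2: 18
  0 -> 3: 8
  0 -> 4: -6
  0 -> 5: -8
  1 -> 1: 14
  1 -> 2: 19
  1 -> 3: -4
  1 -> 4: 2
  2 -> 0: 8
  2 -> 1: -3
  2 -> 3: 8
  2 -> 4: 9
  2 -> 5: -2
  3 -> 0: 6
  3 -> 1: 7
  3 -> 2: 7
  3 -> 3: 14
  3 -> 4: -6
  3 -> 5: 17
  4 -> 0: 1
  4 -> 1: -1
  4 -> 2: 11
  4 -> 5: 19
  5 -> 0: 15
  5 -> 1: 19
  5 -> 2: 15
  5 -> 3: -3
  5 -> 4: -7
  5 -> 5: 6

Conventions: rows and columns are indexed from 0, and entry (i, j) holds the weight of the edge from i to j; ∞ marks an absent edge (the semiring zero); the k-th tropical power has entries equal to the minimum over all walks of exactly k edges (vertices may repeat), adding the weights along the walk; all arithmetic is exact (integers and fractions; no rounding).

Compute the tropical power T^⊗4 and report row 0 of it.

T^⊗2:
  [-5, -7, 5, -11, -15, -8]
  [2, 1, 3, 10, -10, 13]
  [8, 8, 13, -7, -9, 0]
  [-5, -7, 5, 3, 0, -2]
  [1, 8, 18, -5, -5, -7]
  [-6, -8, 4, 3, -9, 7]
T^⊗3:
  [-14, -16, -4, -11, -17, -13]
  [-9, -11, 1, -3, -4, -6]
  [-8, -10, 0, -3, -13, 0]
  [-5, -1, 10, -11, -11, -13]
  [-4, -6, 2, -10, -14, -7]
  [-8, -10, 2, -12, -12, -14]
T^⊗4:
  [-16, -18, -6, -20, -20, -22]
  [-9, -5, 4, -15, -15, -17]
  [-12, -14, -2, -14, -14, -16]
  [-10, -12, -4, -16, -20, -13]
  [-13, -15, -3, -10, -16, -12]
  [-11, -13, -5, -17, -21, -16]
Answer: row 0 of T^⊗4 = [-16, -18, -6, -20, -20, -22]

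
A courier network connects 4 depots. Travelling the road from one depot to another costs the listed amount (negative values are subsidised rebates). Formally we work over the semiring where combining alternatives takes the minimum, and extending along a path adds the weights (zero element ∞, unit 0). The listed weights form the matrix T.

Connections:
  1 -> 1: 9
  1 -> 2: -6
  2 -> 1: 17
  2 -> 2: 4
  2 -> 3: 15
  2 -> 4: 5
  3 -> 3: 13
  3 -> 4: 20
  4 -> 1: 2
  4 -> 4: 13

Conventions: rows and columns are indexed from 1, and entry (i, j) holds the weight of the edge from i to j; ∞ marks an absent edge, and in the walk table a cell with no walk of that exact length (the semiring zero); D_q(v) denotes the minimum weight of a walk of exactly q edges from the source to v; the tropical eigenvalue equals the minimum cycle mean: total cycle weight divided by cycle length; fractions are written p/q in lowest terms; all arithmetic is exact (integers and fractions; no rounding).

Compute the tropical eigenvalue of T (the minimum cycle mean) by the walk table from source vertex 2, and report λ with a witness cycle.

q=0: [∞, 0, ∞, ∞]
q=1: [17, 4, 15, 5]
q=2: [7, 8, 19, 9]
q=3: [11, 1, 23, 13]
q=4: [15, 5, 16, 6]
Optimal cycle mean attained by: cycle 1->2->4->1, total (-6) + 5 + 2, length 3.
Answer: λ = 1/3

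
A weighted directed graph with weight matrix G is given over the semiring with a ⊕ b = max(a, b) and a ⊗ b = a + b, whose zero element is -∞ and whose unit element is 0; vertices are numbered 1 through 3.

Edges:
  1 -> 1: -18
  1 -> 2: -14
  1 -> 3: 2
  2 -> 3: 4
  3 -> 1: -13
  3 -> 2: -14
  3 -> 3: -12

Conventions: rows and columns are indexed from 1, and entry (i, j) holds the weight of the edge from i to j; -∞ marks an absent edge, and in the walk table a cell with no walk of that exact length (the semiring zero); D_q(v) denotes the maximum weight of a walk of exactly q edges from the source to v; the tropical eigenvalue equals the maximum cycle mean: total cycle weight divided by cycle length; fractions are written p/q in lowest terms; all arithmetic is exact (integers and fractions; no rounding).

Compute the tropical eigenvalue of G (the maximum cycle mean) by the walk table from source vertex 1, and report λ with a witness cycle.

q=0: [0, -∞, -∞]
q=1: [-18, -14, 2]
q=2: [-11, -12, -10]
q=3: [-23, -24, -8]
Optimal cycle mean attained by: cycle 2->3->2, total 4 + (-14), length 2.
Answer: λ = -5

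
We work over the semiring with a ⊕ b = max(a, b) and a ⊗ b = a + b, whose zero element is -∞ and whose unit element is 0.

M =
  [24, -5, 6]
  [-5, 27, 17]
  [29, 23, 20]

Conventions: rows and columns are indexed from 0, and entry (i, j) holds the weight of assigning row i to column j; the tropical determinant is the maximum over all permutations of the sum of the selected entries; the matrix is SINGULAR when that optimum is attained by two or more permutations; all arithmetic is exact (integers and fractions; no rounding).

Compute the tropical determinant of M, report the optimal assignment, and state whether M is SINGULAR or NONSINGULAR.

σ = (0, 1, 2): 24 + 27 + 20 = 71
σ = (0, 2, 1): 24 + 17 + 23 = 64
σ = (1, 0, 2): (-5) + (-5) + 20 = 10
σ = (1, 2, 0): (-5) + 17 + 29 = 41
σ = (2, 0, 1): 6 + (-5) + 23 = 24
σ = (2, 1, 0): 6 + 27 + 29 = 62
Optimal value attained by: σ = (0, 1, 2).
Answer: det⊕(M) = 71; verdict: NONSINGULAR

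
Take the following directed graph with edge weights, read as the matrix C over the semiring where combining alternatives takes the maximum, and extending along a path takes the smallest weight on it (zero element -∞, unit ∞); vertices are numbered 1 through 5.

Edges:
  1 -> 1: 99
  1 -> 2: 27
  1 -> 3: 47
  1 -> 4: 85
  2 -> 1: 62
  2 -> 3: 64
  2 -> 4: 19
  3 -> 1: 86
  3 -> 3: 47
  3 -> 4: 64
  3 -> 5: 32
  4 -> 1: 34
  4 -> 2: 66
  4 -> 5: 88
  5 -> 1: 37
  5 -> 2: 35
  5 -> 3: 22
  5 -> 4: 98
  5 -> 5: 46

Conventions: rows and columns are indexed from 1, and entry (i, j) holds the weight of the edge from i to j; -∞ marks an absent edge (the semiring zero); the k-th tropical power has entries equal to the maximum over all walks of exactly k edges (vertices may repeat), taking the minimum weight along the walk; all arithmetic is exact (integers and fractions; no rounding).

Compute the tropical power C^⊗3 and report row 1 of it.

C^⊗2:
  [99, 66, 47, 85, 85]
  [64, 27, 47, 64, 32]
  [86, 64, 47, 85, 64]
  [62, 35, 64, 88, 46]
  [37, 66, 37, 46, 88]
C^⊗3:
  [99, 66, 64, 85, 85]
  [64, 64, 47, 64, 64]
  [86, 66, 64, 85, 85]
  [64, 66, 47, 64, 88]
  [62, 46, 64, 88, 46]
Answer: row 1 of C^⊗3 = [99, 66, 64, 85, 85]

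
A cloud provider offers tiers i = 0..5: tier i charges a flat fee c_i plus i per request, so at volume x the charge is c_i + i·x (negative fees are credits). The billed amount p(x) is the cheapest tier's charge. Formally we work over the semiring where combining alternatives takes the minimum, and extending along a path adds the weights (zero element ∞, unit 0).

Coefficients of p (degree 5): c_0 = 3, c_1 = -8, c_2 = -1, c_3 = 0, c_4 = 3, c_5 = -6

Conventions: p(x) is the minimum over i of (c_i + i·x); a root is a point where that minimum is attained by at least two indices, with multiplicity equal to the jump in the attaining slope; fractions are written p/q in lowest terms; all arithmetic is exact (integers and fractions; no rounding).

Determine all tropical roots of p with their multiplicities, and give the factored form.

hull edge (i=0, c=3) to (i=1, c=-8): slope -11, span 1
hull edge (i=1, c=-8) to (i=5, c=-6): slope 1/2, span 4
Factored form: p(x) = -6 ⊗ (x ⊕ (-1/2)) ⊗ (x ⊕ (-1/2)) ⊗ (x ⊕ (-1/2)) ⊗ (x ⊕ (-1/2)) ⊗ (x ⊕ 11)
Answer: roots = -1/2 (mult 4), 11 (mult 1)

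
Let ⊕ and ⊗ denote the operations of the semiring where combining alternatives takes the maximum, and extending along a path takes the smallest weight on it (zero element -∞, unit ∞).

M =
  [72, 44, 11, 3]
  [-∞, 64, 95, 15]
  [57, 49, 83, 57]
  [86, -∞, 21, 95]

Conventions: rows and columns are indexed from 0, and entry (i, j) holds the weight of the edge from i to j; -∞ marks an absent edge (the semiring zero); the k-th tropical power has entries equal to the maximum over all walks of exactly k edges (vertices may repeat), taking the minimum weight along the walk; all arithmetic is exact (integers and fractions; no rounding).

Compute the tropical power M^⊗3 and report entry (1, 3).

M^⊗2:
  [72, 44, 44, 15]
  [57, 64, 83, 57]
  [57, 49, 83, 57]
  [86, 44, 21, 95]
M^⊗3:
  [72, 44, 44, 44]
  [57, 64, 83, 57]
  [57, 49, 83, 57]
  [86, 44, 44, 95]
Key observation: the optimum is the walk 1->1->2->3, with weight 64 min 95 min 57 = 57.
Optimal value attained by: walk 1->1->2->3.
Answer: (M^⊗3)[1][3] = 57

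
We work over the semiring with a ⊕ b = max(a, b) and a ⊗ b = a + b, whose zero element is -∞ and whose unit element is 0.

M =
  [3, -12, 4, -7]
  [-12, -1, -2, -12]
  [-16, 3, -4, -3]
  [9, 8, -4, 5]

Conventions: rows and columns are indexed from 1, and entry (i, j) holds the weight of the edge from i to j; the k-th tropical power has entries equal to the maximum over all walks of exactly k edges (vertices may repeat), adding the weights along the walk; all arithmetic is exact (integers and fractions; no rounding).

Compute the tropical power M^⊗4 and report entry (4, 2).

M^⊗2:
  [6, 7, 7, 1]
  [-3, 1, -3, -5]
  [6, 5, 1, 2]
  [14, 13, 13, 10]
M^⊗3:
  [10, 10, 10, 6]
  [4, 3, 1, 0]
  [11, 10, 10, 7]
  [19, 18, 18, 15]
M^⊗4:
  [15, 14, 14, 11]
  [9, 8, 8, 5]
  [16, 15, 15, 12]
  [24, 23, 23, 20]
Key observation: the optimum is the walk 4->4->4->4->2, with weight 5 + 5 + 5 + 8 = 23.
Optimal value attained by: walk 4->4->4->4->2.
Answer: (M^⊗4)[4][2] = 23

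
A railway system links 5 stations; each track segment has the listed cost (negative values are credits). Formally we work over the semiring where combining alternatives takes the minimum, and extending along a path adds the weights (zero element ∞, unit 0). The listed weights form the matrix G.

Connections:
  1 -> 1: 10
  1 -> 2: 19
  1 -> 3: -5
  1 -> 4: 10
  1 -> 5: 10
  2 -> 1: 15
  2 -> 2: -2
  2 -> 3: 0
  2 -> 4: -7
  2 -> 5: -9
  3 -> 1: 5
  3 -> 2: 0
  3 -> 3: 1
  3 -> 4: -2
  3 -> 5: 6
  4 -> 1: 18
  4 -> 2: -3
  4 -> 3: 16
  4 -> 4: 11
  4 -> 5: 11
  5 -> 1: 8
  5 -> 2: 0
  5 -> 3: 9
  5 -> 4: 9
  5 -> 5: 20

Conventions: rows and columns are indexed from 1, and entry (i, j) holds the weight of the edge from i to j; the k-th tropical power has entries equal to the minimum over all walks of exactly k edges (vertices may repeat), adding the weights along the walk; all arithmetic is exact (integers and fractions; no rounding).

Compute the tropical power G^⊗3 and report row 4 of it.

G^⊗2:
  [0, -5, -4, -7, 1]
  [-1, -10, -2, -9, -11]
  [6, -5, 0, -7, -9]
  [12, -5, -3, -10, -12]
  [14, -2, 0, -7, -9]
G^⊗3:
  [1, -10, -5, -12, -14]
  [-3, -12, -10, -17, -19]
  [-1, -10, -5, -12, -14]
  [-4, -13, -5, -12, -14]
  [-1, -10, -2, -9, -11]
Answer: row 4 of G^⊗3 = [-4, -13, -5, -12, -14]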